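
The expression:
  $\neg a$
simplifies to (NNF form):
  $\neg a$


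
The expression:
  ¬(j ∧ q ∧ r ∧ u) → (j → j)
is always true.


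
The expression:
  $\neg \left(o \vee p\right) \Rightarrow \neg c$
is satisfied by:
  {p: True, o: True, c: False}
  {p: True, c: False, o: False}
  {o: True, c: False, p: False}
  {o: False, c: False, p: False}
  {p: True, o: True, c: True}
  {p: True, c: True, o: False}
  {o: True, c: True, p: False}


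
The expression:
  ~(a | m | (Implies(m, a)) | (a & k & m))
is never true.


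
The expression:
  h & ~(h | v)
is never true.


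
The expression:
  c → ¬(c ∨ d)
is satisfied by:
  {c: False}


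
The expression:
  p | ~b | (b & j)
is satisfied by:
  {p: True, j: True, b: False}
  {p: True, j: False, b: False}
  {j: True, p: False, b: False}
  {p: False, j: False, b: False}
  {b: True, p: True, j: True}
  {b: True, p: True, j: False}
  {b: True, j: True, p: False}


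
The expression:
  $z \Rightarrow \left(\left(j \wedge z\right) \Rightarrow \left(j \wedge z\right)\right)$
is always true.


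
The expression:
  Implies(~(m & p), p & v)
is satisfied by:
  {p: True, m: True, v: True}
  {p: True, m: True, v: False}
  {p: True, v: True, m: False}


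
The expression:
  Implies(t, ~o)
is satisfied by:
  {o: False, t: False}
  {t: True, o: False}
  {o: True, t: False}


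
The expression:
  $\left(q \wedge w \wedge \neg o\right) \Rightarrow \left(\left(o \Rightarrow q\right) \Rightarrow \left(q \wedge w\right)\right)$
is always true.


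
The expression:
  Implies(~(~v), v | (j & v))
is always true.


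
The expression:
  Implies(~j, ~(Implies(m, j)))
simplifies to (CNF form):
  j | m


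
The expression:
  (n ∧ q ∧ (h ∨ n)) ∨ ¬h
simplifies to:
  (n ∧ q) ∨ ¬h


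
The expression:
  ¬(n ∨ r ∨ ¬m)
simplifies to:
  m ∧ ¬n ∧ ¬r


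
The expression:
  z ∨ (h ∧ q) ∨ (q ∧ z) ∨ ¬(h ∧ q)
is always true.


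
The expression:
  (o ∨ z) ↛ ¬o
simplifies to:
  o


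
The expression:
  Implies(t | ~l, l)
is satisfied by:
  {l: True}


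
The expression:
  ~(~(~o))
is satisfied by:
  {o: False}


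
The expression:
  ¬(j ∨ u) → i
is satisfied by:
  {i: True, u: True, j: True}
  {i: True, u: True, j: False}
  {i: True, j: True, u: False}
  {i: True, j: False, u: False}
  {u: True, j: True, i: False}
  {u: True, j: False, i: False}
  {j: True, u: False, i: False}


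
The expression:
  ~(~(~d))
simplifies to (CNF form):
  ~d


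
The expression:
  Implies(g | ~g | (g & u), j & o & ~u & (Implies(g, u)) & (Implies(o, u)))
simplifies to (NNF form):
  False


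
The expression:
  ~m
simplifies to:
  ~m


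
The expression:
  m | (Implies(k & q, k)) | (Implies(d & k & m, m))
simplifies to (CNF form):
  True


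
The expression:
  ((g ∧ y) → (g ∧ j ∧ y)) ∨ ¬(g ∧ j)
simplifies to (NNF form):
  True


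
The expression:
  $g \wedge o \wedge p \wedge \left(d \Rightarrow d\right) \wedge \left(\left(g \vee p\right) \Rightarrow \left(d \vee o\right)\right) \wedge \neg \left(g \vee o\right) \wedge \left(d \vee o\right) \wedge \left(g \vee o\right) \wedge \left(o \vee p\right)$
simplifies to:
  $\text{False}$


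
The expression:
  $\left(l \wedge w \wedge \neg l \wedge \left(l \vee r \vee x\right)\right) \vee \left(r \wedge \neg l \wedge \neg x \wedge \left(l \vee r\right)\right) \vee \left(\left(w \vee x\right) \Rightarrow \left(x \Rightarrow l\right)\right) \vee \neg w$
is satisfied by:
  {l: True, w: False, x: False}
  {w: False, x: False, l: False}
  {x: True, l: True, w: False}
  {x: True, w: False, l: False}
  {l: True, w: True, x: False}
  {w: True, l: False, x: False}
  {x: True, w: True, l: True}


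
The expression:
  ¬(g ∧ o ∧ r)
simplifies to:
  ¬g ∨ ¬o ∨ ¬r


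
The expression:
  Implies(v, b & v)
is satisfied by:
  {b: True, v: False}
  {v: False, b: False}
  {v: True, b: True}


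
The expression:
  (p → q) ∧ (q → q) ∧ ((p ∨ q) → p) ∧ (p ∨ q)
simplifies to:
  p ∧ q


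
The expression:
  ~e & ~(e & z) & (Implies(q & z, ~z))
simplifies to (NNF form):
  ~e & (~q | ~z)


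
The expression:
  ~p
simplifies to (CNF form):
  ~p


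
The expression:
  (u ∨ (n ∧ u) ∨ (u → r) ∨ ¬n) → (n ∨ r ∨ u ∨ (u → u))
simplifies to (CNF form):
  True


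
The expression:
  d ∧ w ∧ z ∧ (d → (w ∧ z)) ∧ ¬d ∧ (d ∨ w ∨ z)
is never true.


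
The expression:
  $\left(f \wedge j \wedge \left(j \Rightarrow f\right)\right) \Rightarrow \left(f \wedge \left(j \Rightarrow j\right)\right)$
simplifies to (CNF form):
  $\text{True}$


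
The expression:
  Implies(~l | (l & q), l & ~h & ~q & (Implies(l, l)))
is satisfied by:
  {l: True, q: False}


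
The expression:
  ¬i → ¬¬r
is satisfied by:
  {i: True, r: True}
  {i: True, r: False}
  {r: True, i: False}


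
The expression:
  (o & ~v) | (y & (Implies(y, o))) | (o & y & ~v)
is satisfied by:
  {y: True, o: True, v: False}
  {o: True, v: False, y: False}
  {y: True, v: True, o: True}


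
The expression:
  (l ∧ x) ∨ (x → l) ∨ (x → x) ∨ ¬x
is always true.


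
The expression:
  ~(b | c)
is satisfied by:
  {b: False, c: False}


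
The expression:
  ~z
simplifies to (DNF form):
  ~z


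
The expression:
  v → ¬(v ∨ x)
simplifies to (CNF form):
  ¬v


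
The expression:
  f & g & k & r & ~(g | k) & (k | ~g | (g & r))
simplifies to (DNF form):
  False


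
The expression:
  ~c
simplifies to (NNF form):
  ~c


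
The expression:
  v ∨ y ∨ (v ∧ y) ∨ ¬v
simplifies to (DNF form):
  True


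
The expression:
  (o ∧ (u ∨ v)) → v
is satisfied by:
  {v: True, u: False, o: False}
  {u: False, o: False, v: False}
  {o: True, v: True, u: False}
  {o: True, u: False, v: False}
  {v: True, u: True, o: False}
  {u: True, v: False, o: False}
  {o: True, u: True, v: True}


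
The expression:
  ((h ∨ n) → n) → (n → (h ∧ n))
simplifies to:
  h ∨ ¬n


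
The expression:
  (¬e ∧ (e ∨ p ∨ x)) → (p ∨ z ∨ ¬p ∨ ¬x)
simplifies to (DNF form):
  True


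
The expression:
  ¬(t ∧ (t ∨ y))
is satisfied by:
  {t: False}


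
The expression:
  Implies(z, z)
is always true.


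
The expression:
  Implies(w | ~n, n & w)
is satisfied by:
  {n: True}


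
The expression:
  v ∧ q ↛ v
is never true.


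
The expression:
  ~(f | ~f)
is never true.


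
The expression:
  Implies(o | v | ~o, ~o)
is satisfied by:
  {o: False}


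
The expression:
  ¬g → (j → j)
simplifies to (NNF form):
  True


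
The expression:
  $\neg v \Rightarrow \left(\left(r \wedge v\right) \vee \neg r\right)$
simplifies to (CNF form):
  $v \vee \neg r$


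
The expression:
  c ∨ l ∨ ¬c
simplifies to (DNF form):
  True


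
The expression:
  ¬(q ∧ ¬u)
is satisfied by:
  {u: True, q: False}
  {q: False, u: False}
  {q: True, u: True}


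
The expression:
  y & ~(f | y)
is never true.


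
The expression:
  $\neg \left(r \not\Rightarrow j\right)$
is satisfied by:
  {j: True, r: False}
  {r: False, j: False}
  {r: True, j: True}


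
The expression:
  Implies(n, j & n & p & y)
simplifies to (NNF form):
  ~n | (j & p & y)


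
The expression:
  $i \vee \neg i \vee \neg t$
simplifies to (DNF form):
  $\text{True}$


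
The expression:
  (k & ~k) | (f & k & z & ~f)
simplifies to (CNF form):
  False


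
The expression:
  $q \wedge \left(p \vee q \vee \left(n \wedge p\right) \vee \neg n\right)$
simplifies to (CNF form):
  $q$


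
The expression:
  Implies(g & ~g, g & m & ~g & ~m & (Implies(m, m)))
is always true.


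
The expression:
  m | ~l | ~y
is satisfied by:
  {m: True, l: False, y: False}
  {l: False, y: False, m: False}
  {y: True, m: True, l: False}
  {y: True, l: False, m: False}
  {m: True, l: True, y: False}
  {l: True, m: False, y: False}
  {y: True, l: True, m: True}


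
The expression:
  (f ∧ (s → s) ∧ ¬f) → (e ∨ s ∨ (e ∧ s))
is always true.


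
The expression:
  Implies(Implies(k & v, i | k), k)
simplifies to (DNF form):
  k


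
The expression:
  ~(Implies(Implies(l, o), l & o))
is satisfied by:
  {l: False}


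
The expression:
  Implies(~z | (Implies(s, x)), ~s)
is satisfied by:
  {z: True, x: False, s: False}
  {x: False, s: False, z: False}
  {z: True, x: True, s: False}
  {x: True, z: False, s: False}
  {s: True, z: True, x: False}


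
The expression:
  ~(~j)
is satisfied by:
  {j: True}


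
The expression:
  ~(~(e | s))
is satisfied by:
  {e: True, s: True}
  {e: True, s: False}
  {s: True, e: False}


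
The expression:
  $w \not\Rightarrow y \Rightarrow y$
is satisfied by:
  {y: True, w: False}
  {w: False, y: False}
  {w: True, y: True}


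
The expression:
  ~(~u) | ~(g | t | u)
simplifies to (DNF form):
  u | (~g & ~t)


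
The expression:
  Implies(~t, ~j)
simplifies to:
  t | ~j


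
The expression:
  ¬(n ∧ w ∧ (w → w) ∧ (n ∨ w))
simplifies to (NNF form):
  ¬n ∨ ¬w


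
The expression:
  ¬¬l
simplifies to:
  l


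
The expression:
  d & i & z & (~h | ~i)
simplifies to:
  d & i & z & ~h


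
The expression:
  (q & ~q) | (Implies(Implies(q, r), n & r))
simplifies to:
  (n & r) | (q & ~r)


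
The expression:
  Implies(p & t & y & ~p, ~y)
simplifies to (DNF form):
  True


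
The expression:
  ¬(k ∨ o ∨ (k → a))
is never true.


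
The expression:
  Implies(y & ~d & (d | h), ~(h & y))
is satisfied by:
  {d: True, h: False, y: False}
  {h: False, y: False, d: False}
  {d: True, y: True, h: False}
  {y: True, h: False, d: False}
  {d: True, h: True, y: False}
  {h: True, d: False, y: False}
  {d: True, y: True, h: True}


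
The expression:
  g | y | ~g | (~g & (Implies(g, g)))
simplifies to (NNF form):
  True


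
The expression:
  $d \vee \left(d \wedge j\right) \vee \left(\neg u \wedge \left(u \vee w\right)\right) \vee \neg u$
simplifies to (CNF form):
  $d \vee \neg u$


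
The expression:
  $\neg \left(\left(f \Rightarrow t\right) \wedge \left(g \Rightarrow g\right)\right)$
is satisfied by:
  {f: True, t: False}


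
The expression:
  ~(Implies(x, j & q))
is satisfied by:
  {x: True, q: False, j: False}
  {j: True, x: True, q: False}
  {q: True, x: True, j: False}


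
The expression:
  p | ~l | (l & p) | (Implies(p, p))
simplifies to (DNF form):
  True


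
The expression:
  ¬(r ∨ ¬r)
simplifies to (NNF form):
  False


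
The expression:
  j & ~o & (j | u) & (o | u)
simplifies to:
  j & u & ~o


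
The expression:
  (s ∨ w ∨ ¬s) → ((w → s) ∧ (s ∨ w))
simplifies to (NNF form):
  s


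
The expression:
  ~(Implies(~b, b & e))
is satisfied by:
  {b: False}


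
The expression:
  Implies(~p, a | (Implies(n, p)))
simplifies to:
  a | p | ~n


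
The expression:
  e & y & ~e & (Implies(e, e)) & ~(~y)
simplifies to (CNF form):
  False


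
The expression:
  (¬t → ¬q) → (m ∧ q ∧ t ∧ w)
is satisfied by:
  {w: True, q: True, m: True, t: False}
  {w: True, q: True, m: False, t: False}
  {q: True, m: True, w: False, t: False}
  {q: True, w: False, m: False, t: False}
  {t: True, w: True, q: True, m: True}


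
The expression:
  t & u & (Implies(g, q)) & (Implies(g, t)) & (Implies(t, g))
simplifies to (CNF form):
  g & q & t & u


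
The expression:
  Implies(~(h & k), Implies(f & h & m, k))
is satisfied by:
  {k: True, h: False, m: False, f: False}
  {k: False, h: False, m: False, f: False}
  {f: True, k: True, h: False, m: False}
  {f: True, k: False, h: False, m: False}
  {k: True, m: True, f: False, h: False}
  {m: True, f: False, h: False, k: False}
  {f: True, m: True, k: True, h: False}
  {f: True, m: True, k: False, h: False}
  {k: True, h: True, f: False, m: False}
  {h: True, f: False, m: False, k: False}
  {k: True, f: True, h: True, m: False}
  {f: True, h: True, k: False, m: False}
  {k: True, m: True, h: True, f: False}
  {m: True, h: True, f: False, k: False}
  {f: True, m: True, h: True, k: True}


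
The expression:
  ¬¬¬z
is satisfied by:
  {z: False}


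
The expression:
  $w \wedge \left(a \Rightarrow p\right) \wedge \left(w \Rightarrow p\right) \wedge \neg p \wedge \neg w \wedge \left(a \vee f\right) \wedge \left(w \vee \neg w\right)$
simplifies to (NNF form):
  $\text{False}$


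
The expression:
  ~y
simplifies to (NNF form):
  ~y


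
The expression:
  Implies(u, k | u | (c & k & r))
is always true.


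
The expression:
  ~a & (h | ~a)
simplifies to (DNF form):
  ~a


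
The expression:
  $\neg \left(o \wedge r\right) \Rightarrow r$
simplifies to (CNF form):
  $r$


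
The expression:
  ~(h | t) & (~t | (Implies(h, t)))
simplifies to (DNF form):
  ~h & ~t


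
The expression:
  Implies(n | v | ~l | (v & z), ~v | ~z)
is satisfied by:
  {v: False, z: False}
  {z: True, v: False}
  {v: True, z: False}


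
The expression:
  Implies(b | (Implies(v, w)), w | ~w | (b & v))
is always true.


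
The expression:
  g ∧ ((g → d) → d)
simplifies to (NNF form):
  g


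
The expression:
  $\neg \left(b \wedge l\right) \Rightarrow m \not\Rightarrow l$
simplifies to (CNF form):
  $\left(b \vee m\right) \wedge \left(b \vee \neg l\right) \wedge \left(l \vee m\right) \wedge \left(l \vee \neg l\right)$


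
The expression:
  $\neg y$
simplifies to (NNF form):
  $\neg y$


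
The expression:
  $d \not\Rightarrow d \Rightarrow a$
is always true.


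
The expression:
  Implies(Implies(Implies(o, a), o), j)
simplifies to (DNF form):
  j | ~o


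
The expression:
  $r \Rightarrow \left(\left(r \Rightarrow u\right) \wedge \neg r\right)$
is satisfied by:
  {r: False}


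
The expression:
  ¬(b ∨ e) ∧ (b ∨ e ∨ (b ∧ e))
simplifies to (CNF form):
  False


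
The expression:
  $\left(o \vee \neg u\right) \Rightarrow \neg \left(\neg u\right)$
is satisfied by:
  {u: True}


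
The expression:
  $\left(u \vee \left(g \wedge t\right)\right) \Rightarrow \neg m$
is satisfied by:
  {g: False, u: False, m: False, t: False}
  {t: True, g: False, u: False, m: False}
  {g: True, t: False, u: False, m: False}
  {t: True, g: True, u: False, m: False}
  {u: True, t: False, g: False, m: False}
  {t: True, u: True, g: False, m: False}
  {u: True, g: True, t: False, m: False}
  {t: True, u: True, g: True, m: False}
  {m: True, t: False, g: False, u: False}
  {m: True, t: True, g: False, u: False}
  {m: True, g: True, t: False, u: False}


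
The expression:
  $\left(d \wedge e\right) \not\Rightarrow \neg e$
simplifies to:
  $d \wedge e$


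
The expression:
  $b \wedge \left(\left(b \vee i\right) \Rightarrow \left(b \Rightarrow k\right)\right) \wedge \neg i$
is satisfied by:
  {b: True, k: True, i: False}


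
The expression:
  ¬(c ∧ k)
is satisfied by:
  {k: False, c: False}
  {c: True, k: False}
  {k: True, c: False}


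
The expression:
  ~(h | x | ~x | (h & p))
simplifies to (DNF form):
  False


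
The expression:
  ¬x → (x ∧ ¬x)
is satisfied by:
  {x: True}


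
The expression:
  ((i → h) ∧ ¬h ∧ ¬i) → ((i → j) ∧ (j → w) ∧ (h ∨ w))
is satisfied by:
  {i: True, h: True, w: True}
  {i: True, h: True, w: False}
  {i: True, w: True, h: False}
  {i: True, w: False, h: False}
  {h: True, w: True, i: False}
  {h: True, w: False, i: False}
  {w: True, h: False, i: False}


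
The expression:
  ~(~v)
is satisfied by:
  {v: True}


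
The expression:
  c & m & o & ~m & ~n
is never true.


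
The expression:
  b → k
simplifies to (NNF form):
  k ∨ ¬b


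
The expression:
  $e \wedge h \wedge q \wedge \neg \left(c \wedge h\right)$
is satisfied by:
  {e: True, h: True, q: True, c: False}


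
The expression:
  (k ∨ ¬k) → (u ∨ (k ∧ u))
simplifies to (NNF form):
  u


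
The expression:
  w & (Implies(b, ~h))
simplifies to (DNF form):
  (w & ~b) | (w & ~h)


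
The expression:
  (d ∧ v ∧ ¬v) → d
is always true.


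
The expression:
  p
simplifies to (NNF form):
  p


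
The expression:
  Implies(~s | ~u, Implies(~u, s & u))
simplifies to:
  u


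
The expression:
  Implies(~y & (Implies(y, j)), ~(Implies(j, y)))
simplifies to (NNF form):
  j | y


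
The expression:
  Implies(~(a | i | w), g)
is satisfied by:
  {i: True, a: True, g: True, w: True}
  {i: True, a: True, g: True, w: False}
  {i: True, a: True, w: True, g: False}
  {i: True, a: True, w: False, g: False}
  {i: True, g: True, w: True, a: False}
  {i: True, g: True, w: False, a: False}
  {i: True, g: False, w: True, a: False}
  {i: True, g: False, w: False, a: False}
  {a: True, g: True, w: True, i: False}
  {a: True, g: True, w: False, i: False}
  {a: True, w: True, g: False, i: False}
  {a: True, w: False, g: False, i: False}
  {g: True, w: True, a: False, i: False}
  {g: True, a: False, w: False, i: False}
  {w: True, a: False, g: False, i: False}


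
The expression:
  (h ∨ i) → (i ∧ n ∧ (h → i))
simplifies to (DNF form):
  (i ∧ n) ∨ (¬h ∧ ¬i)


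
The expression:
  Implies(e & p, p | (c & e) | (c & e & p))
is always true.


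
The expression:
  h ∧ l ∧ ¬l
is never true.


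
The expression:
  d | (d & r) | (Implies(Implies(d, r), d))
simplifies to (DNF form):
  d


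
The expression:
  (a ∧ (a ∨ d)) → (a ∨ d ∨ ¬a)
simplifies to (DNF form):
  True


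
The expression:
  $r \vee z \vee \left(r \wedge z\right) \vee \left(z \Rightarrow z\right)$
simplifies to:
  $\text{True}$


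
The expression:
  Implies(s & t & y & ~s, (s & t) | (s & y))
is always true.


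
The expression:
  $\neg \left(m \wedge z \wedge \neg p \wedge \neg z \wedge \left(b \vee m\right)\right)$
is always true.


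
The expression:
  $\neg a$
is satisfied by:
  {a: False}


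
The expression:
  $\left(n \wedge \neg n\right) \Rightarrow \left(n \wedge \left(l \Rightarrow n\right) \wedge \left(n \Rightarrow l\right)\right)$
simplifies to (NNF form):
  $\text{True}$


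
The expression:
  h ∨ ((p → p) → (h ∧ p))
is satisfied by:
  {h: True}


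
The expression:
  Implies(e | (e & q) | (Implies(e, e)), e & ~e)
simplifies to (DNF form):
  False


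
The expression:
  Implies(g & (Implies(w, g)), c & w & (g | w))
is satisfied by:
  {w: True, c: True, g: False}
  {w: True, c: False, g: False}
  {c: True, w: False, g: False}
  {w: False, c: False, g: False}
  {w: True, g: True, c: True}


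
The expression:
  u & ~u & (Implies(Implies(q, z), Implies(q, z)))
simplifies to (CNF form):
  False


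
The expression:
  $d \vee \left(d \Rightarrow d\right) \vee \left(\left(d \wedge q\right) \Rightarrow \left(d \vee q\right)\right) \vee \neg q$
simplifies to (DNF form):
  $\text{True}$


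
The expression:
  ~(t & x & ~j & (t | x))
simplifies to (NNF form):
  j | ~t | ~x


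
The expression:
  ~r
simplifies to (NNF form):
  ~r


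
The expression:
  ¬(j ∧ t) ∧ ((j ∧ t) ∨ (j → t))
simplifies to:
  ¬j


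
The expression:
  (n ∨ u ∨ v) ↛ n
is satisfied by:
  {v: True, u: True, n: False}
  {v: True, n: False, u: False}
  {u: True, n: False, v: False}


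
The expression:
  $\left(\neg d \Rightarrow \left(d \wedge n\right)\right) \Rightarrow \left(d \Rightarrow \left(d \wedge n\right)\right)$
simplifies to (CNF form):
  $n \vee \neg d$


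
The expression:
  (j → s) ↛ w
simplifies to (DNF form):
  (s ∧ ¬w) ∨ (¬j ∧ ¬w)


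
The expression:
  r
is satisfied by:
  {r: True}


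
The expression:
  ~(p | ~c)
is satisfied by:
  {c: True, p: False}


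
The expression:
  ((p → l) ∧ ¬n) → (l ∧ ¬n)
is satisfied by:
  {n: True, l: True, p: True}
  {n: True, l: True, p: False}
  {n: True, p: True, l: False}
  {n: True, p: False, l: False}
  {l: True, p: True, n: False}
  {l: True, p: False, n: False}
  {p: True, l: False, n: False}


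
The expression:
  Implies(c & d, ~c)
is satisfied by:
  {c: False, d: False}
  {d: True, c: False}
  {c: True, d: False}


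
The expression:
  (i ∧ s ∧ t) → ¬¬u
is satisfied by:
  {u: True, s: False, t: False, i: False}
  {i: False, s: False, u: False, t: False}
  {i: True, u: True, s: False, t: False}
  {i: True, s: False, u: False, t: False}
  {t: True, u: True, i: False, s: False}
  {t: True, i: False, s: False, u: False}
  {t: True, i: True, u: True, s: False}
  {t: True, i: True, s: False, u: False}
  {u: True, s: True, t: False, i: False}
  {s: True, t: False, u: False, i: False}
  {i: True, s: True, u: True, t: False}
  {i: True, s: True, t: False, u: False}
  {u: True, s: True, t: True, i: False}
  {s: True, t: True, i: False, u: False}
  {i: True, s: True, t: True, u: True}


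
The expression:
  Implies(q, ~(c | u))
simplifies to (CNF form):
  (~c | ~q) & (~q | ~u)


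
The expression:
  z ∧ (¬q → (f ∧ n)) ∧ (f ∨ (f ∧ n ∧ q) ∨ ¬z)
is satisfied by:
  {z: True, n: True, q: True, f: True}
  {z: True, n: True, f: True, q: False}
  {z: True, q: True, f: True, n: False}


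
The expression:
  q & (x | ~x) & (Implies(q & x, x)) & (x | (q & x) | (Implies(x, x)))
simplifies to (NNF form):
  q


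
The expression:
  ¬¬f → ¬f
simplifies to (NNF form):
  ¬f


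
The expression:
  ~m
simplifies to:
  ~m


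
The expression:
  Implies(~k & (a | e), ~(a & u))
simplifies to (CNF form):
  k | ~a | ~u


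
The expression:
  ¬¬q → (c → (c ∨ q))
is always true.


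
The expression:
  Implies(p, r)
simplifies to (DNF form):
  r | ~p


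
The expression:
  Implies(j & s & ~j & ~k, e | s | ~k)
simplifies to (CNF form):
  True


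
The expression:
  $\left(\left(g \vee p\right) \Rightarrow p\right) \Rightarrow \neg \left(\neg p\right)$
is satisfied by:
  {g: True, p: True}
  {g: True, p: False}
  {p: True, g: False}


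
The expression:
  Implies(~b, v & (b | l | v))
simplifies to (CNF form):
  b | v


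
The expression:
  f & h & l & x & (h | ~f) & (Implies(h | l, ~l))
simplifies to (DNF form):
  False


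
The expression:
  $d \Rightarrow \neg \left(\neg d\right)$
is always true.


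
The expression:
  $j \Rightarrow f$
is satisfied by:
  {f: True, j: False}
  {j: False, f: False}
  {j: True, f: True}


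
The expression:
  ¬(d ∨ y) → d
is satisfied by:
  {y: True, d: True}
  {y: True, d: False}
  {d: True, y: False}


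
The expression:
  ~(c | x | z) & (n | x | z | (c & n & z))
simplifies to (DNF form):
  n & ~c & ~x & ~z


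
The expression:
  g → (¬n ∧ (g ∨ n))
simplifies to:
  ¬g ∨ ¬n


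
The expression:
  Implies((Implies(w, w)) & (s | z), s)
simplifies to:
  s | ~z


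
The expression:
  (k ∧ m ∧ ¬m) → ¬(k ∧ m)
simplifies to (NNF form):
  True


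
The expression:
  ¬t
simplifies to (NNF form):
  ¬t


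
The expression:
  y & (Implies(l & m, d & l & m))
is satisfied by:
  {d: True, y: True, l: False, m: False}
  {y: True, d: False, l: False, m: False}
  {d: True, m: True, y: True, l: False}
  {m: True, y: True, d: False, l: False}
  {d: True, l: True, y: True, m: False}
  {l: True, y: True, m: False, d: False}
  {d: True, m: True, l: True, y: True}


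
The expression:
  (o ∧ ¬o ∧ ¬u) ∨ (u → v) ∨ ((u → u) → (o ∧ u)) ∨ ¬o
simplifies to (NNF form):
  True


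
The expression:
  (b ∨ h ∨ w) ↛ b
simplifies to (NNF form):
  ¬b ∧ (h ∨ w)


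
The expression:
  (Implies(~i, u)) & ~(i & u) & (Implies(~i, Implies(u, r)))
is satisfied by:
  {i: True, r: True, u: False}
  {i: True, r: False, u: False}
  {u: True, r: True, i: False}


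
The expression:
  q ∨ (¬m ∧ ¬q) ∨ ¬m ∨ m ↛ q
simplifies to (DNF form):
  True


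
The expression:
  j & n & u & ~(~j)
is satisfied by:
  {j: True, u: True, n: True}


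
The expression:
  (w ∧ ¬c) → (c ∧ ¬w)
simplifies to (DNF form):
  c ∨ ¬w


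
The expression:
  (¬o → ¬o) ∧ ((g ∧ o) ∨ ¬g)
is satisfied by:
  {o: True, g: False}
  {g: False, o: False}
  {g: True, o: True}


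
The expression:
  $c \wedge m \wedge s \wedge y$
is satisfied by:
  {c: True, m: True, s: True, y: True}


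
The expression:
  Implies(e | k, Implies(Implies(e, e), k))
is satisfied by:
  {k: True, e: False}
  {e: False, k: False}
  {e: True, k: True}


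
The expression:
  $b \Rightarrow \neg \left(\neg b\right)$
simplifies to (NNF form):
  $\text{True}$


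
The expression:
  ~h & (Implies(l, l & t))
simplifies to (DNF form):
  (t & ~h) | (~h & ~l)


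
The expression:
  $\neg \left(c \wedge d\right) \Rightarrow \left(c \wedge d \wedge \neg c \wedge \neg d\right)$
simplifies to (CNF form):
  $c \wedge d$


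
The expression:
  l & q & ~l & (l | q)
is never true.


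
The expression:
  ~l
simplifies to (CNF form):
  ~l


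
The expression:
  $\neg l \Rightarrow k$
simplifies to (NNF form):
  $k \vee l$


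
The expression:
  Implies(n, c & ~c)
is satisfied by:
  {n: False}


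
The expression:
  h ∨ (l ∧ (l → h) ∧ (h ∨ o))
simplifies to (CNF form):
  h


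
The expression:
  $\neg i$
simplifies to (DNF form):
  $\neg i$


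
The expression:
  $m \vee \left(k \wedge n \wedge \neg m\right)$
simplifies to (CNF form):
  $\left(k \vee m\right) \wedge \left(m \vee n\right)$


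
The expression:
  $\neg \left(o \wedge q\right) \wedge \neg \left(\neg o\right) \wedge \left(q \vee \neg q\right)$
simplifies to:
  $o \wedge \neg q$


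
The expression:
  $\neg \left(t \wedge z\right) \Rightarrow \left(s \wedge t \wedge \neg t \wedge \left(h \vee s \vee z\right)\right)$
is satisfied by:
  {t: True, z: True}


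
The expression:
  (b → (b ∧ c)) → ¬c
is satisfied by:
  {c: False}


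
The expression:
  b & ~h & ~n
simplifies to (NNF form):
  b & ~h & ~n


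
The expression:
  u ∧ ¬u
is never true.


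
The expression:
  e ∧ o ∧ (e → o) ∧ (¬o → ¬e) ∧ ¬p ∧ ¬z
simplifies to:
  e ∧ o ∧ ¬p ∧ ¬z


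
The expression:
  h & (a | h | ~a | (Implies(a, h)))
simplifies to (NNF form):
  h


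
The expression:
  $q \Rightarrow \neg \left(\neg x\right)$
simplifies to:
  $x \vee \neg q$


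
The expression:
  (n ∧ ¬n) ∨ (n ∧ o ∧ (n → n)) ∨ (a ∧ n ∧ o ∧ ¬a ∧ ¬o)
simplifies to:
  n ∧ o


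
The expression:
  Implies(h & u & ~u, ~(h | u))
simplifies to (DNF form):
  True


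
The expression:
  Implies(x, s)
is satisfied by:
  {s: True, x: False}
  {x: False, s: False}
  {x: True, s: True}


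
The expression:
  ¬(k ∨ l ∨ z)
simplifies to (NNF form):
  ¬k ∧ ¬l ∧ ¬z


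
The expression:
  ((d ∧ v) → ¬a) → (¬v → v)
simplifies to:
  v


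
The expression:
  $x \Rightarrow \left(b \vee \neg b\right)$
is always true.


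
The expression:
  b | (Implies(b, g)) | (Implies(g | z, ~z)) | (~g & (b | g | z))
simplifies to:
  True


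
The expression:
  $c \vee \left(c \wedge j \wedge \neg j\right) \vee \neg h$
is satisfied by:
  {c: True, h: False}
  {h: False, c: False}
  {h: True, c: True}


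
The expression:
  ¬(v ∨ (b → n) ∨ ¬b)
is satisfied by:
  {b: True, n: False, v: False}


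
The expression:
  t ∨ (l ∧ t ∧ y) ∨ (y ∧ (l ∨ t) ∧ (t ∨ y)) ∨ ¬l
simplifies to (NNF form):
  t ∨ y ∨ ¬l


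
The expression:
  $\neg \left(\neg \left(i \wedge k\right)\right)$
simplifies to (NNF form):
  $i \wedge k$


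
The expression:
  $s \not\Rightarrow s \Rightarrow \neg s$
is always true.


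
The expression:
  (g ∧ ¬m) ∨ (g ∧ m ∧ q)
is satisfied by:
  {g: True, q: True, m: False}
  {g: True, m: False, q: False}
  {g: True, q: True, m: True}


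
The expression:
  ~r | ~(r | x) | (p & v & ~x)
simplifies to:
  ~r | (p & v & ~x)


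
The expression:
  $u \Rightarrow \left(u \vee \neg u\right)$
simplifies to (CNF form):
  $\text{True}$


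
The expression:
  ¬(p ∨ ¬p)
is never true.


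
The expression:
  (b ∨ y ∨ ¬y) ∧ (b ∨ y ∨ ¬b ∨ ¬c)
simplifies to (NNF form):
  True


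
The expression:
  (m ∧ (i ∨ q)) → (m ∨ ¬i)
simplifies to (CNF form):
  True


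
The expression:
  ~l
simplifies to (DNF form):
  ~l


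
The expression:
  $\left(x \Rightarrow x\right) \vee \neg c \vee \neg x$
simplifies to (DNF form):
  $\text{True}$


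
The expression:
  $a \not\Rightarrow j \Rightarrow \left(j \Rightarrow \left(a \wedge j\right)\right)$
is always true.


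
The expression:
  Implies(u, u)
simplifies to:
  True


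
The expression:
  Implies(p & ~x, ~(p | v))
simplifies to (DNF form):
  x | ~p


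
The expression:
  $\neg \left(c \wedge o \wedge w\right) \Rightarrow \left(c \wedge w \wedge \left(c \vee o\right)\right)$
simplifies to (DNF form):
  $c \wedge w$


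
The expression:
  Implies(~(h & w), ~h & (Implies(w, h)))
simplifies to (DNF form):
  (h & w) | (~h & ~w)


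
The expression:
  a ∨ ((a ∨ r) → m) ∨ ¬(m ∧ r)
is always true.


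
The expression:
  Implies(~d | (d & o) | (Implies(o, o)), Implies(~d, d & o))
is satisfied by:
  {d: True}


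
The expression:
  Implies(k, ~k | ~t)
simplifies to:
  ~k | ~t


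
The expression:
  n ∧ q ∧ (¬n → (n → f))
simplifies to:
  n ∧ q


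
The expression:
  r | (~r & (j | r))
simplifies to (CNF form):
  j | r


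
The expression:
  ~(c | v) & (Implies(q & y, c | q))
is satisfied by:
  {v: False, c: False}


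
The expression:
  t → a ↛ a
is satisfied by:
  {t: False}


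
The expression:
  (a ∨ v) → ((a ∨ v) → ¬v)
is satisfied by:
  {v: False}


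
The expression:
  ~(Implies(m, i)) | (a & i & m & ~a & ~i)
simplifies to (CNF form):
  m & ~i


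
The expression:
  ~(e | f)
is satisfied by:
  {e: False, f: False}


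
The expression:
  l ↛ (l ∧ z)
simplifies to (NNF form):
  l ∧ ¬z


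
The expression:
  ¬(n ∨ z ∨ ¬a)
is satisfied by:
  {a: True, n: False, z: False}


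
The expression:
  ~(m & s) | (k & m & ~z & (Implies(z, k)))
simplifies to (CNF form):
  (k | ~m | ~s) & (~m | ~s | ~z)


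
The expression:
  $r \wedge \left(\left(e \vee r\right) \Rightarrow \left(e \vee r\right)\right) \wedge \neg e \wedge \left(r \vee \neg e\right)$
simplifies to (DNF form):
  $r \wedge \neg e$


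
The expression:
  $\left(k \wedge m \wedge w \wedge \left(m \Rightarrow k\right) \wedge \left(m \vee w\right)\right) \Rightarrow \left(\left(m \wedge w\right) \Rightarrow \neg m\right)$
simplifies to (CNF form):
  $\neg k \vee \neg m \vee \neg w$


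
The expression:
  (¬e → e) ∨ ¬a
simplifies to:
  e ∨ ¬a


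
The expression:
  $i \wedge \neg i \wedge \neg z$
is never true.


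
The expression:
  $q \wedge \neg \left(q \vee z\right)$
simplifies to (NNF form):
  $\text{False}$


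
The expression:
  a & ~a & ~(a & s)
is never true.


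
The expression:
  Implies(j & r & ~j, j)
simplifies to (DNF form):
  True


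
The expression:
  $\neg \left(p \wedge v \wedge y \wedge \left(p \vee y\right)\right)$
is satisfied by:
  {p: False, v: False, y: False}
  {y: True, p: False, v: False}
  {v: True, p: False, y: False}
  {y: True, v: True, p: False}
  {p: True, y: False, v: False}
  {y: True, p: True, v: False}
  {v: True, p: True, y: False}


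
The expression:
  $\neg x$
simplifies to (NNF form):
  $\neg x$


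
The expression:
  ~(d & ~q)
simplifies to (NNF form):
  q | ~d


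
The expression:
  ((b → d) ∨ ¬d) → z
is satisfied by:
  {z: True}


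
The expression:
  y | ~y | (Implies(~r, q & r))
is always true.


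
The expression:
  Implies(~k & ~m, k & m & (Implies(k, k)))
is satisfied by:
  {k: True, m: True}
  {k: True, m: False}
  {m: True, k: False}


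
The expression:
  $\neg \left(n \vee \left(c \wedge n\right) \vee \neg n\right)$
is never true.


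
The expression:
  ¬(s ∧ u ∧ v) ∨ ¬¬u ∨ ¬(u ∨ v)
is always true.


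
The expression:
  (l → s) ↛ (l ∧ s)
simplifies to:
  ¬l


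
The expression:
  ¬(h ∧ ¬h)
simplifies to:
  True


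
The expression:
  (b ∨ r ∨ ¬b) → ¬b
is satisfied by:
  {b: False}


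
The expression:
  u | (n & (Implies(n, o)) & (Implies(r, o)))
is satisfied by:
  {n: True, u: True, o: True}
  {n: True, u: True, o: False}
  {u: True, o: True, n: False}
  {u: True, o: False, n: False}
  {n: True, o: True, u: False}


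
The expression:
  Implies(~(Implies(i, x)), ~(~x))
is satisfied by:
  {x: True, i: False}
  {i: False, x: False}
  {i: True, x: True}


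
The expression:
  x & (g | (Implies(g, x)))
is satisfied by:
  {x: True}


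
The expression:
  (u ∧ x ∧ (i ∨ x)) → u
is always true.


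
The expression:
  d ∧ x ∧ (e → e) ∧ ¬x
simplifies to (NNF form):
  False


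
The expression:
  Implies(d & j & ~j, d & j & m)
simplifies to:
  True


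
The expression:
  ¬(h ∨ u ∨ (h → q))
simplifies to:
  False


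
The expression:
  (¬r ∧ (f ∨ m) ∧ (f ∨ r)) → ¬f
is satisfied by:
  {r: True, f: False}
  {f: False, r: False}
  {f: True, r: True}


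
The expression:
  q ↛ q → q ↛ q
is always true.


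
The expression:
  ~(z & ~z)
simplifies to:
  True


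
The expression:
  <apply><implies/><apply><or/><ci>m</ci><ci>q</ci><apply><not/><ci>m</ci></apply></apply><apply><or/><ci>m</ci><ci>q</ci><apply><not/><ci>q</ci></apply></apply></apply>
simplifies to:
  <true/>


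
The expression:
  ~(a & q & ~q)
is always true.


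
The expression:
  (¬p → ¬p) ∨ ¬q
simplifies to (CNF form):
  True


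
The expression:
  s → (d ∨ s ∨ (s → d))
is always true.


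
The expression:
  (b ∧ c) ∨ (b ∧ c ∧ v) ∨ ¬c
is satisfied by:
  {b: True, c: False}
  {c: False, b: False}
  {c: True, b: True}


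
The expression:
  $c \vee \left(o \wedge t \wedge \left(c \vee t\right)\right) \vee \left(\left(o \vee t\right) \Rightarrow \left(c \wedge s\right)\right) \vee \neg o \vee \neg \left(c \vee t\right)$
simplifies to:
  $\text{True}$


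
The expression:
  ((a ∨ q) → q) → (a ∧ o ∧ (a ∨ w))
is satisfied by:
  {o: True, a: True, q: False}
  {a: True, q: False, o: False}
  {o: True, q: True, a: True}


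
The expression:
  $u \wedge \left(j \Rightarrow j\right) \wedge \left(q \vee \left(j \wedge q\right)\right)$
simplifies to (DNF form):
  $q \wedge u$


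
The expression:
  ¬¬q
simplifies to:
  q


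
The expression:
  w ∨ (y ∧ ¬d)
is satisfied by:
  {y: True, w: True, d: False}
  {w: True, d: False, y: False}
  {y: True, w: True, d: True}
  {w: True, d: True, y: False}
  {y: True, d: False, w: False}


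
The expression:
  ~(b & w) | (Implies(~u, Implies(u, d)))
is always true.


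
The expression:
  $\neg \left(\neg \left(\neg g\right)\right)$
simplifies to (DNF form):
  $\neg g$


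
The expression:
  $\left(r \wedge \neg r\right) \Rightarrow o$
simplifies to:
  $\text{True}$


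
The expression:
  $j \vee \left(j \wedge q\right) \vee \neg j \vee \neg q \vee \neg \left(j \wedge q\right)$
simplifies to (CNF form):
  $\text{True}$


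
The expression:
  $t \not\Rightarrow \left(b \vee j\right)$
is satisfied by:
  {t: True, b: False, j: False}


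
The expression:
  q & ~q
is never true.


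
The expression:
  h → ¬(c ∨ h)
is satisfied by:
  {h: False}


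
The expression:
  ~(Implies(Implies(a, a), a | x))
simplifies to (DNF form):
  ~a & ~x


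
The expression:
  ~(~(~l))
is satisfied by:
  {l: False}


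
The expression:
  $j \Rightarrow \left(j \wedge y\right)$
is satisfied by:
  {y: True, j: False}
  {j: False, y: False}
  {j: True, y: True}


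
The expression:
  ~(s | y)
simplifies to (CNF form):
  ~s & ~y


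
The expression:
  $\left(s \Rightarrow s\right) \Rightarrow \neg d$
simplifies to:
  $\neg d$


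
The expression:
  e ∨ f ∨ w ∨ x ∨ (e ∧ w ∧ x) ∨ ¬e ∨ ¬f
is always true.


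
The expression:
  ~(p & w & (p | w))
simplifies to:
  ~p | ~w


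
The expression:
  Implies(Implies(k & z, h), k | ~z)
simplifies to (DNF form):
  k | ~z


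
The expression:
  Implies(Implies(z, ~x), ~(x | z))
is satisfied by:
  {z: False, x: False}
  {x: True, z: True}


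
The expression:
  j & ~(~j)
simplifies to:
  j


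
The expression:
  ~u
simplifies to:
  ~u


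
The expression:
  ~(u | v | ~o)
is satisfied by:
  {o: True, u: False, v: False}


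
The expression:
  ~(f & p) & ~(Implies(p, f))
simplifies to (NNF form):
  p & ~f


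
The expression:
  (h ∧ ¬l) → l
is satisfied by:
  {l: True, h: False}
  {h: False, l: False}
  {h: True, l: True}


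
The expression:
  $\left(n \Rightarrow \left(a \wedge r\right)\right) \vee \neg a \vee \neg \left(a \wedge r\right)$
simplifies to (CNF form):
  $\text{True}$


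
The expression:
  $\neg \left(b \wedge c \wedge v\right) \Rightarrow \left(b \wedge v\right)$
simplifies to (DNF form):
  $b \wedge v$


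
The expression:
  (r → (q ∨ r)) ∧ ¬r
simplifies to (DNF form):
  ¬r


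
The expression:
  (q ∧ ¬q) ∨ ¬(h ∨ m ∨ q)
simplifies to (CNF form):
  ¬h ∧ ¬m ∧ ¬q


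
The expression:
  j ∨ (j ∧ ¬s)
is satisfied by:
  {j: True}


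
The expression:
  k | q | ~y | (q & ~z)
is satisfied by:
  {k: True, q: True, y: False}
  {k: True, q: False, y: False}
  {q: True, k: False, y: False}
  {k: False, q: False, y: False}
  {k: True, y: True, q: True}
  {k: True, y: True, q: False}
  {y: True, q: True, k: False}


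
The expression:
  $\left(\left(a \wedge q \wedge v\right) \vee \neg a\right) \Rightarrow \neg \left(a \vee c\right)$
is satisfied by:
  {a: True, q: False, c: False, v: False}
  {a: True, v: True, q: False, c: False}
  {a: True, c: True, q: False, v: False}
  {a: True, v: True, c: True, q: False}
  {a: True, q: True, c: False, v: False}
  {a: True, c: True, q: True, v: False}
  {v: False, q: False, c: False, a: False}
  {v: True, q: False, c: False, a: False}
  {q: True, v: False, c: False, a: False}
  {v: True, q: True, c: False, a: False}


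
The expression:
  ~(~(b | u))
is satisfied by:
  {b: True, u: True}
  {b: True, u: False}
  {u: True, b: False}


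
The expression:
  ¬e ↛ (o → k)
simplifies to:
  o ∧ ¬e ∧ ¬k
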